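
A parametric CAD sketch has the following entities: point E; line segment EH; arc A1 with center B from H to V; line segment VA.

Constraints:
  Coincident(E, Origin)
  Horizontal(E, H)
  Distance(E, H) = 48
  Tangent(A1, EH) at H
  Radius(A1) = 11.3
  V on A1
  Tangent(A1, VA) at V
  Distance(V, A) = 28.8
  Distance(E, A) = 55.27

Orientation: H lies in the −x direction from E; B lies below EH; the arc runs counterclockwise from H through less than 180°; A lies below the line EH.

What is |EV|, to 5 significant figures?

59.549

Checks: ∠(BH, HE) = 90.00° ✓; |BH| = 11.30 ✓; |BV| = 11.30 ✓; ∠(BV, VA) = 90.00° ✓; |VA| = 28.80 ✓; |EA| = 55.27 ✓.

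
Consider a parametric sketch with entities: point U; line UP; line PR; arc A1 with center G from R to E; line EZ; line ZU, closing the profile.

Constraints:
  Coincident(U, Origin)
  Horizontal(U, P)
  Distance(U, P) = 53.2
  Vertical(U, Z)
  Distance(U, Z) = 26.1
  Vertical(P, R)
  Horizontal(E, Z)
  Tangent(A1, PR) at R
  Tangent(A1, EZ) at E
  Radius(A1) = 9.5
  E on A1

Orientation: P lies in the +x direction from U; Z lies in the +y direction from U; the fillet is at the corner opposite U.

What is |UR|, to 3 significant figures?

55.7

U is at the origin; UP is horizontal with |UP| = 53.2 and P on the +x side, so P = (53.2, 0.00). UZ is vertical with |UZ| = 26.1 and Z on the +y side, so Z = (0.00, 26.1). The virtual corner opposite U is at (53.2, 26.1). A1 meets PR tangentially, so GR is at right angles to PR and since A1 is tangent to EZ there, GE ⟂ EZ, with radius 9.5, so the center G sits 9.5 in from both sides at G = (43.7, 16.6). That places the tangent points at R = (53.2, 16.6) on PR and E = (43.7, 26.1) on EZ. Then |UR| = |R − U| = 55.7.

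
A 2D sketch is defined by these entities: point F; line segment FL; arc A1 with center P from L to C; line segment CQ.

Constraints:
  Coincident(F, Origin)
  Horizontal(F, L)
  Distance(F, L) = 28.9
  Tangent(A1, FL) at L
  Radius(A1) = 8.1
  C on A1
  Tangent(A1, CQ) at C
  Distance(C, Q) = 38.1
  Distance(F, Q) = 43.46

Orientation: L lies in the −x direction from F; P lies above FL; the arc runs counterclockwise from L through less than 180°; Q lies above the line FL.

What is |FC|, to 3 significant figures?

21.9

Checks: F = (0.00, 0.00) ✓; |PC| = 8.100 ✓; ∠(PC, CQ) = 90.00° ✓; |CQ| = 38.10 ✓; |FQ| = 43.46 ✓.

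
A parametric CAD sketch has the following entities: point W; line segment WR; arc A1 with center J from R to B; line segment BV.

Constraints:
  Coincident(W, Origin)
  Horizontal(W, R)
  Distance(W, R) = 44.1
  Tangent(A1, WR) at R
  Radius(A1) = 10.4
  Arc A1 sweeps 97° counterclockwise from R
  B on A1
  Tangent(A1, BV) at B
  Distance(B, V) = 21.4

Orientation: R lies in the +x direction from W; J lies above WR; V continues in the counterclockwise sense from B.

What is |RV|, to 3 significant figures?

33.8

On A1, R sits at bearing -90° from J; a 97° counterclockwise sweep puts B at bearing 7°, so B = J + 10.4·(cos 7°, sin 7°) = (54.4, 11.7). A1 meets BV tangentially, so JB is at right angles to BV, so BV runs along (−sin 7°, cos 7°); with |BV| = 21.4, V = (51.8, 32.9). Then |RV| = |V − R| = 33.8.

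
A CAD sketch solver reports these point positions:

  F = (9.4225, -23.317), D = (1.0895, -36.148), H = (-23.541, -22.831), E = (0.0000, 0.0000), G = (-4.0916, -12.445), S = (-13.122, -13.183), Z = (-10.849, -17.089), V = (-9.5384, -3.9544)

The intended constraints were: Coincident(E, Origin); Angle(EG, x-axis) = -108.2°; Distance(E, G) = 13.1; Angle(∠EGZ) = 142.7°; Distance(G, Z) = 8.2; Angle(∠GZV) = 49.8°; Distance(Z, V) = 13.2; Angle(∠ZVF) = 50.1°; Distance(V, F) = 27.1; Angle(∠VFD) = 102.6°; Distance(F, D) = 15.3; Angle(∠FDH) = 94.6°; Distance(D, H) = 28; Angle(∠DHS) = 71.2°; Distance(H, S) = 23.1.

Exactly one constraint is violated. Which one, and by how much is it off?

Distance(H, S) = 23.1 — off by 8.90.

E = (0.00, 0.00) ✓; EG at -108.2° ✓; |EG| = 13.10 ✓; ∠EGZ = 142.7° ✓; |GZ| = 8.199 ✓; ∠GZV = 49.80° ✓; |ZV| = 13.20 ✓; ∠ZVF = 50.10° ✓; |VF| = 27.10 ✓; ∠VFD = 102.6° ✓; |FD| = 15.30 ✓; ∠FDH = 94.60° ✓; |DH| = 28.00 ✓; ∠DHS = 71.20° ✓; |HS| = 14.20 ✗.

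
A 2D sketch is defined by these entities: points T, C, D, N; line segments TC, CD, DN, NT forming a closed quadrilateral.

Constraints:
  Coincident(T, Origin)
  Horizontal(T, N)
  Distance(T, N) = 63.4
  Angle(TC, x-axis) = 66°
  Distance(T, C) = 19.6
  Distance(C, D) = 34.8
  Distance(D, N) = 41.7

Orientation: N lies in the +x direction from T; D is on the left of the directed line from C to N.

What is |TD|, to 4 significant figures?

51.55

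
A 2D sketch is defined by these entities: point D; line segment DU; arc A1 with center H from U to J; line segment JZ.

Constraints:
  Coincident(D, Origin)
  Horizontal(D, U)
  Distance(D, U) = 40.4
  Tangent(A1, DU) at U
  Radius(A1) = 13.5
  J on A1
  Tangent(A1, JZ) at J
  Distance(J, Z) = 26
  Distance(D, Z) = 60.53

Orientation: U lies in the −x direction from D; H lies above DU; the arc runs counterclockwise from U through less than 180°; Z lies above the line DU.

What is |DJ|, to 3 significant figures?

35.6

Checks: |HJ| = 13.50 ✓; ∠(HJ, JZ) = 90.00° ✓; |JZ| = 26.00 ✓; |DZ| = 60.53 ✓.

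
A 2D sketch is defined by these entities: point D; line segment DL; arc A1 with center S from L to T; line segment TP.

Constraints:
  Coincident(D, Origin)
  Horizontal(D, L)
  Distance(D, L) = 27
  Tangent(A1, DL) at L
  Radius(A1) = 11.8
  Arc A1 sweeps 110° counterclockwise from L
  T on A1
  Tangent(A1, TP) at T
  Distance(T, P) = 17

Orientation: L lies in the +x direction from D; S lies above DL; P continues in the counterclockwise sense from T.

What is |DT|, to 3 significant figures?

41.2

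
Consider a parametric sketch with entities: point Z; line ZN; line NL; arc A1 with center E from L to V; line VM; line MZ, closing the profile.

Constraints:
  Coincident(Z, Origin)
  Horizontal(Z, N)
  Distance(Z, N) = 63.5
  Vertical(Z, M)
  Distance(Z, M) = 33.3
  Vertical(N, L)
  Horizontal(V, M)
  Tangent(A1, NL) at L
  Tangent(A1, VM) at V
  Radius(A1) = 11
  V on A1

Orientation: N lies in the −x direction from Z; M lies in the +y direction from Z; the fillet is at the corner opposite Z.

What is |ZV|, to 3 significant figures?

62.2

Z is at the origin; Z and N share the same y with |ZN| = 63.5 and N on the −x side, so N = (-63.5, 0.00). Z and M share the same x with |ZM| = 33.3 and M on the +y side, so M = (0.00, 33.3). The virtual corner opposite Z is at (-63.5, 33.3). Tangency of A1 to NL means the radius EL is perpendicular to NL and the tangent condition forces EV to be normal to VM, with radius 11.0, so the center E sits 11.0 in from both sides at E = (-52.5, 22.3). That places the tangent points at L = (-63.5, 22.3) on NL and V = (-52.5, 33.3) on VM. Then |ZV| = |V − Z| = 62.2.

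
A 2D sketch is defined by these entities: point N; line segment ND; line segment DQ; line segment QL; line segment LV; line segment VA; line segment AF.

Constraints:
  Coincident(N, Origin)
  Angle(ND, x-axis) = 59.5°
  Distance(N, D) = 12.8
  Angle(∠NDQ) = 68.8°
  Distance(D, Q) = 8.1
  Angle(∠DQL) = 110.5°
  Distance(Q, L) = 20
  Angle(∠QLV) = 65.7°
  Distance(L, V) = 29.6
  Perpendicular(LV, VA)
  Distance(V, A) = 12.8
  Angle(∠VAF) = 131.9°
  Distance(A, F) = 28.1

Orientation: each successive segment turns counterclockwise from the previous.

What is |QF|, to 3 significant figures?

13.3

LV ⟂ VA, so VA runs at 84.5°; with |VA| = 12.8, A = (19.3, 4.89). ∠VAF = 131.9° gives AF at 133° from the x-axis; with |AF| = 28.1, F = (0.234, 25.6). Then |QF| = |F − Q| = 13.3.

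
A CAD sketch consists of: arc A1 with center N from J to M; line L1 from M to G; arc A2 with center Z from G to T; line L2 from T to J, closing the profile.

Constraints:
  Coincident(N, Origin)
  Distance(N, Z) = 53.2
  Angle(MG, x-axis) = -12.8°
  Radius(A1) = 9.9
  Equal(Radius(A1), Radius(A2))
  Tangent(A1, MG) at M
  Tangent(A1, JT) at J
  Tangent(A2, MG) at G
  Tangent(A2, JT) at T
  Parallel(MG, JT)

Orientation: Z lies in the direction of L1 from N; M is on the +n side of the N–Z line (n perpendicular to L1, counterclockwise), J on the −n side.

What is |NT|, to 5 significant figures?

54.113

Tangency of A1 to both parallel lines with radius 9.9 puts M and J at N ± 9.9·n: M = (2.1933, 9.6540), J = (-2.1933, -9.6540). Equal radii place G and T the same way about Z: G = Z + 9.9·n = (54.071, -2.1324), T = Z − 9.9·n = (49.685, -21.440). Then |NT| = |T − N| = 54.113.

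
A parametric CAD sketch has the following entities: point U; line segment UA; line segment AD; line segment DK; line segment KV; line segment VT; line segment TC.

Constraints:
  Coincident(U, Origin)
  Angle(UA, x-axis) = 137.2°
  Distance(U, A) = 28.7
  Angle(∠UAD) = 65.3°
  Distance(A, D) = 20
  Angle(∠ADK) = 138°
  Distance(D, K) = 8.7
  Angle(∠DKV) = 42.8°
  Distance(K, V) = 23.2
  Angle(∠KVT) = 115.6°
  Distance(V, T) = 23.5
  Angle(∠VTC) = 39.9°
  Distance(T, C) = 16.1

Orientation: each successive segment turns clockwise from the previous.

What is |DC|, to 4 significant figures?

15.03

U is at the origin; UA runs at 137.2° with length 28.7, so A = (-21.06, 19.50). ∠UAD = 65.3° gives AD at 22.50° from the x-axis; with |AD| = 20.0, D = (-2.580, 27.15). ∠ADK = 138.0° gives DK at -19.50° from the x-axis; with |DK| = 8.7, K = (5.621, 24.25). ∠DKV = 42.8° gives KV at -156.7° from the x-axis; with |KV| = 23.2, V = (-15.69, 15.07). ∠KVT = 115.6° gives VT at 138.9° from the x-axis; with |VT| = 23.5, T = (-33.40, 30.52). ∠VTC = 39.9° gives TC at -1.200° from the x-axis; with |TC| = 16.1, C = (-17.30, 30.18). Then |DC| = |C − D| = 15.03.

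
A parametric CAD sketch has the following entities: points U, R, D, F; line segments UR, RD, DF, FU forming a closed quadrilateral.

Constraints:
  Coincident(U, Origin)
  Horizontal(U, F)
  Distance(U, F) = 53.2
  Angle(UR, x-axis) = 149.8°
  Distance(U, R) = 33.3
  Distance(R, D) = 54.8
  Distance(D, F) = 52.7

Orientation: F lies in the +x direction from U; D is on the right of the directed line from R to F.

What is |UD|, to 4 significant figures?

25.85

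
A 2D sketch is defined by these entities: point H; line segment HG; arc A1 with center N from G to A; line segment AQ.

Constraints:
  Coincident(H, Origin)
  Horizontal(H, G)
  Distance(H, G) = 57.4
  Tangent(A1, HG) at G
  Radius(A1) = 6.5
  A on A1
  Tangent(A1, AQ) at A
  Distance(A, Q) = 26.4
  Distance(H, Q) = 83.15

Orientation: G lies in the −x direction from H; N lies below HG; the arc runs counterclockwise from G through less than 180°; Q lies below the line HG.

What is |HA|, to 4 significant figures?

62.08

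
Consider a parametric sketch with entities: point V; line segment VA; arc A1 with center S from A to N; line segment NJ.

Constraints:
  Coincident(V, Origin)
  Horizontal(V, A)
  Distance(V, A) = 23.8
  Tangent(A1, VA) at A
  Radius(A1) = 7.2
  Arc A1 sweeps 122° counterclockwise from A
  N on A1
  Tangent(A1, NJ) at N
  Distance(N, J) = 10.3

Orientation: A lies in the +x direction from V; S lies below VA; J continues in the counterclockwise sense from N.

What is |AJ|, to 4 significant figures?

19.76

V is at the origin; V and A share the same y with |VA| = 23.8 and A on the +x side, so A = (23.80, 0.000). Since A1 is tangent to VA there, SA ⟂ VA, so S = A + (0, -7.2) = (23.80, -7.200). On A1, A sits at bearing 90° from S; a 122° counterclockwise sweep puts N at bearing 212°, so N = S + 7.2·(cos 212°, sin 212°) = (17.69, -11.02). Since A1 is tangent to NJ there, SN ⟂ NJ, so NJ runs along (−sin 212°, cos 212°); with |NJ| = 10.3, J = (23.15, -19.75). Then |AJ| = |J − A| = 19.76.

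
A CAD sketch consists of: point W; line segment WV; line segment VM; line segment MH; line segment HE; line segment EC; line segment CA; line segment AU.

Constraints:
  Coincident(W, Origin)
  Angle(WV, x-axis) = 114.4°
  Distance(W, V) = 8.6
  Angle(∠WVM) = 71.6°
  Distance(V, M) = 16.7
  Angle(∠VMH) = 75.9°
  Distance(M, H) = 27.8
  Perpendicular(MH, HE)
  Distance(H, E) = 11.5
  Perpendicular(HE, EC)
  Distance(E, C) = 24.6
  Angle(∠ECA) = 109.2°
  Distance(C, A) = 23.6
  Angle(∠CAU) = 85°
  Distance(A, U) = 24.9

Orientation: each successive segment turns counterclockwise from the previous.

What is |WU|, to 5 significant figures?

29.644

W is at the origin; WV runs at 114.4° with length 8.6, so V = (-3.5527, 7.8319). ∠WVM = 71.6° gives VM at -137.20° from the x-axis; with |VM| = 16.7, M = (-15.806, -3.5148). ∠VMH = 75.9° gives MH at -33.100° from the x-axis; with |MH| = 27.8, H = (7.4826, -18.696). The perpendicularity gives HE at right angles to MH, so HE runs at 56.900°; with |HE| = 11.5, E = (13.763, -9.0627). HE ⟂ EC, so EC runs at 146.90°; with |EC| = 24.6, C = (-6.8451, 4.3714). ∠ECA = 109.2° gives CA at -142.30° from the x-axis; with |CA| = 23.6, A = (-25.518, -10.061). ∠CAU = 85.0° gives AU at -47.300° from the x-axis; with |AU| = 24.9, U = (-8.6318, -28.360). Then |WU| = |U − W| = 29.644.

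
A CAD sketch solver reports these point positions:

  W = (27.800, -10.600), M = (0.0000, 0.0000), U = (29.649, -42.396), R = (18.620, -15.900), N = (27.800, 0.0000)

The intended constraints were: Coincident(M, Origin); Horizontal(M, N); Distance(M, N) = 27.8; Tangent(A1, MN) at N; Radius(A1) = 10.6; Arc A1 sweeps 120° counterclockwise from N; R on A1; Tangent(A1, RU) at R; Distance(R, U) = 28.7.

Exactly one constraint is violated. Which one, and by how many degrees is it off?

Tangent(A1, RU) at R — off by 7.40°.

M = (0.00, 0.00) ✓; M.y = 0.00, N.y = 0.00 ✓; |MN| = 27.80 ✓; ∠(WN, NM) = 90.00° ✓; |WN| = 10.60 ✓; bearing(W→R) − bearing(W→N) = 120.0° ✓; |WR| = 10.60 ✓; ∠(WR, RU) = 97.40° ✗; |RU| = 28.70 ✓.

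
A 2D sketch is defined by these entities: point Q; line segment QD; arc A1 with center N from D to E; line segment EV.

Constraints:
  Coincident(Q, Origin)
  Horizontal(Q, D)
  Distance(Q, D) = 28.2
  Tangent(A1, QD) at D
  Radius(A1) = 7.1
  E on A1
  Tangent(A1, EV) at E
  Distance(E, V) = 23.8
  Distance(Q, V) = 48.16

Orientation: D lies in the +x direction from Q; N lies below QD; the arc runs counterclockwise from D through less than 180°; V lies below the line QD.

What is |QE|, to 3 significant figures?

25.4

Checks: |NE| = 7.100 ✓; ∠(NE, EV) = 90.00° ✓; |EV| = 23.80 ✓; |QV| = 48.16 ✓.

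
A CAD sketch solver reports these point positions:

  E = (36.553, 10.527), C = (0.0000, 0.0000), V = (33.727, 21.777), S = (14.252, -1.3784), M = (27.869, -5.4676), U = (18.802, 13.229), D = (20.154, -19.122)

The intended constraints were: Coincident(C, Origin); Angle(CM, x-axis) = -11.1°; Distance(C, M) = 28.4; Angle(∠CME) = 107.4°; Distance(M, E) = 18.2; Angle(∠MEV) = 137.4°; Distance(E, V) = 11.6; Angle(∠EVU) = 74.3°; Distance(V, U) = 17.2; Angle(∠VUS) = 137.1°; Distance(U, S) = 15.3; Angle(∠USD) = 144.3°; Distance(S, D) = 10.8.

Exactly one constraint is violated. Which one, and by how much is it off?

Distance(S, D) = 10.8 — off by 7.90.

C = (0.00, 0.00) ✓; CM at -11.10° ✓; |CM| = 28.40 ✓; ∠CME = 107.4° ✓; |ME| = 18.20 ✓; ∠MEV = 137.4° ✓; |EV| = 11.60 ✓; ∠EVU = 74.30° ✓; |VU| = 17.20 ✓; ∠VUS = 137.1° ✓; |US| = 15.30 ✓; ∠USD = 144.3° ✓; |SD| = 18.70 ✗.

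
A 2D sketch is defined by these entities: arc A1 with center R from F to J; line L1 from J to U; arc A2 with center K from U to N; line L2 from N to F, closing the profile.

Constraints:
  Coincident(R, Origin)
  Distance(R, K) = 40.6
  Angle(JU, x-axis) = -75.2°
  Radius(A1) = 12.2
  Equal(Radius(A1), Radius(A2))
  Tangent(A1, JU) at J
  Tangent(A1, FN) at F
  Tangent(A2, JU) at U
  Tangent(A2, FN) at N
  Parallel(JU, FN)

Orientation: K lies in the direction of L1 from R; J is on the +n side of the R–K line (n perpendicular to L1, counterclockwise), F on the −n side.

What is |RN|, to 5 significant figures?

42.393

Tangency of A1 to both parallel lines with radius 12.2 puts J and F at R ± 12.2·n: J = (11.795, 3.1164), F = (-11.795, -3.1164). Equal radii place U and N the same way about K: U = K + 12.2·n = (22.166, -36.137), N = K − 12.2·n = (-1.4241, -42.369). Then |RN| = |N − R| = 42.393.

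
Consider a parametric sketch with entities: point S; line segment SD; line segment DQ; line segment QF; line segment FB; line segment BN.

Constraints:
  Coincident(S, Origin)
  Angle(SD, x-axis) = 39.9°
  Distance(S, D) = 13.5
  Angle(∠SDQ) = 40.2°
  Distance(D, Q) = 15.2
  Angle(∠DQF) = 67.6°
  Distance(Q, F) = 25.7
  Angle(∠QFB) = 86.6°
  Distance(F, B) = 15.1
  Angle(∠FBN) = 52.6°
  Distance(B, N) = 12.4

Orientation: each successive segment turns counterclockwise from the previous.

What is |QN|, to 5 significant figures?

16.920

S is at the origin; SD runs at 39.9° with length 13.5, so D = (10.357, 8.6596). ∠SDQ = 40.2° gives DQ at 179.70° from the x-axis; with |DQ| = 15.2, Q = (-4.8431, 8.7392). ∠DQF = 67.6° gives QF at -67.900° from the x-axis; with |QF| = 25.7, F = (4.8259, -15.073). ∠QFB = 86.6° gives FB at 25.500° from the x-axis; with |FB| = 15.1, B = (18.455, -8.5719). ∠FBN = 52.6° gives BN at 152.90° from the x-axis; with |BN| = 12.4, N = (7.4163, -2.9232). Then |QN| = |N − Q| = 16.920.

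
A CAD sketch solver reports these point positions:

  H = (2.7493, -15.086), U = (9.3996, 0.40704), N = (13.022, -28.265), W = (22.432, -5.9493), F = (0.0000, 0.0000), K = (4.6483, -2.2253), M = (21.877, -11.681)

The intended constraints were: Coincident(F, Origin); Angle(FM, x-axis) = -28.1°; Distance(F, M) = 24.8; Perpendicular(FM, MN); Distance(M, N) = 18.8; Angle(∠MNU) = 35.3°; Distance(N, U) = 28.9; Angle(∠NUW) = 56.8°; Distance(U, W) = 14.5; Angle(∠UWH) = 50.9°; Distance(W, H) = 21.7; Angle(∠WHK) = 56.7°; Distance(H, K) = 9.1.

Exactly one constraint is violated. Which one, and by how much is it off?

Distance(H, K) = 9.1 — off by 3.90.

F = (0.00, 0.00) ✓; FM at -28.10° ✓; |FM| = 24.80 ✓; ∠(FM, MN) = 90.00° ✓; |MN| = 18.80 ✓; ∠MNU = 35.30° ✓; |NU| = 28.90 ✓; ∠NUW = 56.80° ✓; |UW| = 14.50 ✓; ∠UWH = 50.90° ✓; |WH| = 21.70 ✓; ∠WHK = 56.70° ✓; |HK| = 13.00 ✗.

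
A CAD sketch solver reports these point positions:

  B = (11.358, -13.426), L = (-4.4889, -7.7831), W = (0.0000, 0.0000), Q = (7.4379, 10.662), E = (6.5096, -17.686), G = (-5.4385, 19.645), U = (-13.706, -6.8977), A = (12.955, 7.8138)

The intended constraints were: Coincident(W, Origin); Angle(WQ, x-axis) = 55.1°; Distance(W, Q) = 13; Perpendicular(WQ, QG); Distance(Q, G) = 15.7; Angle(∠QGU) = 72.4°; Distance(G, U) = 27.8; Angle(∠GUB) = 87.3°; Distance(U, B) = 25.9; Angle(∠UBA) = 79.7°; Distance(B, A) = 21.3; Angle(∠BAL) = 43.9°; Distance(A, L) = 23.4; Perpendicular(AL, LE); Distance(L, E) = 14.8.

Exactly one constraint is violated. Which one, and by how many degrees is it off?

Perpendicular(AL, LE) — off by 6.20°.

W = (0.00, 0.00) ✓; WQ at 55.10° ✓; |WQ| = 13.00 ✓; ∠(WQ, QG) = 90.00° ✓; |QG| = 15.70 ✓; ∠QGU = 72.40° ✓; |GU| = 27.80 ✓; ∠GUB = 87.30° ✓; |UB| = 25.90 ✓; ∠UBA = 79.70° ✓; |BA| = 21.30 ✓; ∠BAL = 43.90° ✓; |AL| = 23.40 ✓; ∠(AL, LE) = 96.20° ✗; |LE| = 14.80 ✓.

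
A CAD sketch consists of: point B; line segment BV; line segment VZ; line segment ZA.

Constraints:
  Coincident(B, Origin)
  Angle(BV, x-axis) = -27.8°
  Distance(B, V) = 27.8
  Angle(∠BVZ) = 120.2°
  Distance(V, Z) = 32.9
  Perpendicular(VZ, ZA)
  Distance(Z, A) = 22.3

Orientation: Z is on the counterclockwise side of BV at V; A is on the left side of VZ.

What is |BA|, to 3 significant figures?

46.9

B is at the origin; BV runs at -27.8° with length 27.8, so V = 27.8·(cos -27.8°, sin -27.8°) = (24.6, -13.0). ∠BVZ = 120.2°, so VZ runs at -27.8° + (180° − 120.2°) = 32.0° from the x-axis; with |VZ| = 32.9, Z = V + 32.9·(cos 32.0°, sin 32.0°) = (52.5, 4.47). The perpendicularity gives ZA at right angles to VZ; with |ZA| = 22.3 on the left of VZ, A = Z + 22.3·(-0.530, 0.848) = (40.7, 23.4). Then |BA| = |A − B| = 46.9.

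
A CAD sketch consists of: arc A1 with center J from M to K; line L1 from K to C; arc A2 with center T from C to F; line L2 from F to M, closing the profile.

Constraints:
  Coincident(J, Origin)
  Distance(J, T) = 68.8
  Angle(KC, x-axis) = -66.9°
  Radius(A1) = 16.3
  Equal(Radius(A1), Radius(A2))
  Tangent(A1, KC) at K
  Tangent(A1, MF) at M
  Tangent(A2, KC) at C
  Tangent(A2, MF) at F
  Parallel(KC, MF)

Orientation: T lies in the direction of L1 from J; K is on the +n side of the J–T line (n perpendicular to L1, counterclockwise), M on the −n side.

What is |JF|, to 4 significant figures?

70.70

Tangency of A1 to both parallel lines with radius 16.3 puts K and M at J ± 16.3·n: K = (14.99, 6.395), M = (-14.99, -6.395). Equal radii place C and F the same way about T: C = T + 16.3·n = (41.99, -56.89), F = T − 16.3·n = (12.00, -69.68). Then |JF| = |F − J| = 70.70.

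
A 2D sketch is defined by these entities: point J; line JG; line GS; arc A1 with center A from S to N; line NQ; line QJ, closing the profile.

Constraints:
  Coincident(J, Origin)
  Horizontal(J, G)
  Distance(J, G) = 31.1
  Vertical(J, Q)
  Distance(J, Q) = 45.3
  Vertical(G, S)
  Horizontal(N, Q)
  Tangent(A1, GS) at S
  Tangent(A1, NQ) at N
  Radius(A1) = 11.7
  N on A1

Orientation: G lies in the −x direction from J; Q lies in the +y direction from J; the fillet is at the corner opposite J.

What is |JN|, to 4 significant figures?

49.28

J is at the origin; J and G share the same y with |JG| = 31.1 and G on the −x side, so G = (-31.10, 0.000). J and Q share the same x with |JQ| = 45.3 and Q on the +y side, so Q = (0.000, 45.30). The virtual corner opposite J is at (-31.10, 45.30). Since A1 is tangent to GS there, AS ⟂ GS and tangency of A1 to NQ means the radius AN is perpendicular to NQ, with radius 11.7, so the center A sits 11.7 in from both sides at A = (-19.40, 33.60). That places the tangent points at S = (-31.10, 33.60) on GS and N = (-19.40, 45.30) on NQ. Then |JN| = |N − J| = 49.28.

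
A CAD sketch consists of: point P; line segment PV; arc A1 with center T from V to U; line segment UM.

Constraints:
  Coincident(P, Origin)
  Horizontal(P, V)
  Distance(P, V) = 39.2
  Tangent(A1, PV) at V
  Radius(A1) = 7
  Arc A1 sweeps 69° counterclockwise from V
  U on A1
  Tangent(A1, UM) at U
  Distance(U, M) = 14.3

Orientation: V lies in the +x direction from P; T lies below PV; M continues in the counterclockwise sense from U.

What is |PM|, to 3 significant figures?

32.8

P is at the origin; P and V share the same y with |PV| = 39.2 and V on the +x side, so V = (39.2, 0.00). The tangent condition forces TV to be normal to PV, so T = V + (0, -7) = (39.2, -7.00). On A1, V sits at bearing 90° from T; a 69° counterclockwise sweep puts U at bearing 159°, so U = T + 7.0·(cos 159°, sin 159°) = (32.7, -4.49). The tangent condition forces TU to be normal to UM, so UM runs along (−sin 159°, cos 159°); with |UM| = 14.3, M = (27.5, -17.8). Then |PM| = |M − P| = 32.8.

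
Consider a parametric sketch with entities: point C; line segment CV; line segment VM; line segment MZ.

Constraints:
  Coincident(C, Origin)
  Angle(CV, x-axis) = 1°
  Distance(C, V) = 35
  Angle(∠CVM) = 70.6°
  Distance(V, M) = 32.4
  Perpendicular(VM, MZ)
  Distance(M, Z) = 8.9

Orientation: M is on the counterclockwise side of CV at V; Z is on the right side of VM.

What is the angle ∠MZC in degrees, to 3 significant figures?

26.4°

C is at the origin; CV runs at 1.0° with length 35.0, so V = 35.0·(cos 1.0°, sin 1.0°) = (35.0, 0.611). ∠CVM = 70.6°, so VM runs at 1.0° + (180° − 70.6°) = 110° from the x-axis; with |VM| = 32.4, M = V + 32.4·(cos 110°, sin 110°) = (23.7, 31.0). VM ⟂ MZ; with |MZ| = 8.9 on the right of VM, Z = M + 8.9·(0.937, 0.349) = (32.0, 34.1). Then cos ∠MZC = ZM·ZC / (|ZM||ZC|), giving 26.4°.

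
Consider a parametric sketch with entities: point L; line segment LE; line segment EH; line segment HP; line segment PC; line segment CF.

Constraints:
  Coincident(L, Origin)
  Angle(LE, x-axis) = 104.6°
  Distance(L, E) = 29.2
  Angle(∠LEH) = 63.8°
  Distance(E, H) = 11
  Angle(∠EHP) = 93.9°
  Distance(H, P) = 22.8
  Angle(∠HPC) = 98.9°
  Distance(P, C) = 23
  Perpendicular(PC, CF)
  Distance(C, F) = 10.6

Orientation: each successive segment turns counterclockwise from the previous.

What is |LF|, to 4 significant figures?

26.58

∠HPC = 98.9° gives PC at 28.00° from the x-axis; with |PC| = 23.0, C = (18.31, 13.63). PC is perpendicular to CF, so CF runs at 118.0°; with |CF| = 10.6, F = (13.33, 22.99). Then |LF| = |F − L| = 26.58.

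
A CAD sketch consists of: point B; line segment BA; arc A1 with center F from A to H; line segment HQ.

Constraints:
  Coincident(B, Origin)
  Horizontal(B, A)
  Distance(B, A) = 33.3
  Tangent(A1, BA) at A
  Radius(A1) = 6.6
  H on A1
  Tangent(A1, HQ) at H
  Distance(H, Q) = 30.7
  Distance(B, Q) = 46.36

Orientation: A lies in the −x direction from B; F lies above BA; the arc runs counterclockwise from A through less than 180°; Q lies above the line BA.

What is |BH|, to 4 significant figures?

27.54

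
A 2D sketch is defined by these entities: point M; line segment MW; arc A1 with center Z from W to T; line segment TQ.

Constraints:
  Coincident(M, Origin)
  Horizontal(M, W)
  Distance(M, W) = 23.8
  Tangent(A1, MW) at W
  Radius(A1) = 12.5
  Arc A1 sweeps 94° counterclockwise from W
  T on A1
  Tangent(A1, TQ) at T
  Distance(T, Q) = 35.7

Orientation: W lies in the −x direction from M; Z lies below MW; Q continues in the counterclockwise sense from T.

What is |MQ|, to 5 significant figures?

59.503

M is at the origin; M and W share the same y with |MW| = 23.8 and W on the −x side, so W = (-23.800, 0.0000). Tangency of A1 to MW means the radius ZW is perpendicular to MW, so Z = W + (0, -12.5) = (-23.800, -12.500). On A1, W sits at bearing 90° from Z; a 94° counterclockwise sweep puts T at bearing 184°, so T = Z + 12.5·(cos 184°, sin 184°) = (-36.270, -13.372). The tangent condition forces ZT to be normal to TQ, so TQ runs along (−sin 184°, cos 184°); with |TQ| = 35.7, Q = (-33.779, -48.985). Then |MQ| = |Q − M| = 59.503.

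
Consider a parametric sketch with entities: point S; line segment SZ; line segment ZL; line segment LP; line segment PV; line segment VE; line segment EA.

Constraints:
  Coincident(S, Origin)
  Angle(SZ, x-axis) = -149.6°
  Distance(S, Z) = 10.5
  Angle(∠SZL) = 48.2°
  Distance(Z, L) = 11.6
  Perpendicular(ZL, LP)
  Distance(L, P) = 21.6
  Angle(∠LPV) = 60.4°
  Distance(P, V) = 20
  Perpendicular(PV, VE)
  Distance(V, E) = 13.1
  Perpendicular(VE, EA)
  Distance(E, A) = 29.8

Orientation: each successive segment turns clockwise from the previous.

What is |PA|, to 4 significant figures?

16.36

S is at the origin; SZ runs at -149.6° with length 10.5, so Z = (-9.056, -5.313). ∠SZL = 48.2° gives ZL at 78.60° from the x-axis; with |ZL| = 11.6, L = (-6.764, 6.058). ZL ⟂ LP, so LP runs at -11.40°; with |LP| = 21.6, P = (14.41, 1.788). ∠LPV = 60.4° gives PV at -131.0° from the x-axis; with |PV| = 20.0, V = (1.289, -13.31). PV is perpendicular to VE, so VE runs at 139.0°; with |VE| = 13.1, E = (-8.598, -4.711). VE ⟂ EA, so EA runs at 49.00°; with |EA| = 29.8, A = (10.95, 17.78). Then |PA| = |A − P| = 16.36.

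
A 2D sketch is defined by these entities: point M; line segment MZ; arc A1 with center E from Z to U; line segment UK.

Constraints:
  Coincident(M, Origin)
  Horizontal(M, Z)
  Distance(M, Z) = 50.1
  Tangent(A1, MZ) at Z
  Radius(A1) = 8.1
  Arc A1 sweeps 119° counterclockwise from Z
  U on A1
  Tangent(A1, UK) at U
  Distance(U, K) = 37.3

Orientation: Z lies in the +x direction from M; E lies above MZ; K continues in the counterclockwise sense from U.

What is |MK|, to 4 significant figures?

59.35

On A1, Z sits at bearing -90° from E; a 119° counterclockwise sweep puts U at bearing 29°, so U = E + 8.1·(cos 29°, sin 29°) = (57.18, 12.03). Tangency of A1 to UK means the radius EU is perpendicular to UK, so UK runs along (−sin 29°, cos 29°); with |UK| = 37.3, K = (39.10, 44.65). Then |MK| = |K − M| = 59.35.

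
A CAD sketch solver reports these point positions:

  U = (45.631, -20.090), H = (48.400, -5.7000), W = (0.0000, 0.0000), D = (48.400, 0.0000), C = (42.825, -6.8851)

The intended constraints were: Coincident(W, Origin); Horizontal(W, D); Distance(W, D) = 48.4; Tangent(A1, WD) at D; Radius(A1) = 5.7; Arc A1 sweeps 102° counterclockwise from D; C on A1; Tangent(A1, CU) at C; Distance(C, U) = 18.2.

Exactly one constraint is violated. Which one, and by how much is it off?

Distance(C, U) = 18.2 — off by 4.70.

W = (0.00, 0.00) ✓; W.y = 0.00, D.y = 0.00 ✓; |WD| = 48.40 ✓; ∠(HD, DW) = 90.00° ✓; |HD| = 5.700 ✓; bearing(H→C) − bearing(H→D) = 102.0° ✓; |HC| = 5.700 ✓; ∠(HC, CU) = 90.00° ✓; |CU| = 13.50 ✗.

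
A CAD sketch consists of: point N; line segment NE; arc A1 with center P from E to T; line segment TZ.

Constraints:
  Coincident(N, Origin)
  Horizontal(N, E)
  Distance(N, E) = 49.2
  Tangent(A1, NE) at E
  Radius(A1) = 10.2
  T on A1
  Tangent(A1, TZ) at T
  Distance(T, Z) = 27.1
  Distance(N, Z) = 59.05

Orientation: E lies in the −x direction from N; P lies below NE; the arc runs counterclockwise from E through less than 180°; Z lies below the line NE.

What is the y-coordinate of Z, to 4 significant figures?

-38.78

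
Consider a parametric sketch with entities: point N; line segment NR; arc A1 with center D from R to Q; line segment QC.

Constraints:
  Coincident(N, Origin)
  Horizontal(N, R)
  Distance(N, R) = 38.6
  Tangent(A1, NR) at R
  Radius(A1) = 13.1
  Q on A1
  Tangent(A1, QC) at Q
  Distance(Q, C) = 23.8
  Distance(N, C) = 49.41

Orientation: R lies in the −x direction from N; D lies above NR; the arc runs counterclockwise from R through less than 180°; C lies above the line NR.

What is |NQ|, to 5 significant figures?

30.124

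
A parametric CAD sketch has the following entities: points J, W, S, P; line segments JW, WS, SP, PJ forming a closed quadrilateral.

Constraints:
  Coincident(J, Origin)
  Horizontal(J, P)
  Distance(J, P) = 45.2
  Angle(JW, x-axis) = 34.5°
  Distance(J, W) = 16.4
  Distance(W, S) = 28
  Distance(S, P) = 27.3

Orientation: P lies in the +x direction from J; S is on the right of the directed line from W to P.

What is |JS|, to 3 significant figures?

29.0

Checks: |WS| = 28.00 ✓; |SP| = 27.30 ✓.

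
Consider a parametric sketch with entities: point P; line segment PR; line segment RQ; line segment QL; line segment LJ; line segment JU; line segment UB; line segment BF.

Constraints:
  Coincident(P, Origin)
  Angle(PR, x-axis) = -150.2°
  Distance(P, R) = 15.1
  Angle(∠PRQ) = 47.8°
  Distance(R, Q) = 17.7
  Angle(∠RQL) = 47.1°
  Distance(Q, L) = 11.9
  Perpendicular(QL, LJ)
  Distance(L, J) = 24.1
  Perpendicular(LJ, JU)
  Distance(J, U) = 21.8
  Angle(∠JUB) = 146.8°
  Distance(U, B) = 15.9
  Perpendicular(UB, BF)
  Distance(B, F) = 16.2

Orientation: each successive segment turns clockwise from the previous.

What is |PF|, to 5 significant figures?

27.948

∠JUB = 146.8° gives UB at 91.500° from the x-axis; with |UB| = 15.9, B = (-35.168, 20.097). The perpendicularity gives BF at right angles to UB, so BF runs at 1.5000°; with |BF| = 16.2, F = (-18.974, 20.521). Then |PF| = |F − P| = 27.948.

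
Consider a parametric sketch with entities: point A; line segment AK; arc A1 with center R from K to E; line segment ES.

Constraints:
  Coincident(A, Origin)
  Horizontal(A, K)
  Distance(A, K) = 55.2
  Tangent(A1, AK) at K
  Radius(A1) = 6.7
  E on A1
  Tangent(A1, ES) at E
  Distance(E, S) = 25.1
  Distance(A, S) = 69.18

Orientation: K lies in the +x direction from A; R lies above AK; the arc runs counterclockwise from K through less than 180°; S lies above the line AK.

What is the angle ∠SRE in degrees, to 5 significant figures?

75.054°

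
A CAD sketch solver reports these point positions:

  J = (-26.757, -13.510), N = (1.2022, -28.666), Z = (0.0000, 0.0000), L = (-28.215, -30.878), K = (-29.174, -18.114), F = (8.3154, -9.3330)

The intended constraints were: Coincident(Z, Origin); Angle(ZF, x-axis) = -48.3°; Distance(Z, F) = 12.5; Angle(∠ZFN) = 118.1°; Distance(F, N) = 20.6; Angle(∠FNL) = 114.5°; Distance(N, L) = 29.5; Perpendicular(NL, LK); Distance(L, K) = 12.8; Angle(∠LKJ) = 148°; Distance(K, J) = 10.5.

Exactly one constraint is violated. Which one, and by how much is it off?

Distance(K, J) = 10.5 — off by 5.30.

Z = (0.00, 0.00) ✓; ZF at -48.30° ✓; |ZF| = 12.50 ✓; ∠ZFN = 118.1° ✓; |FN| = 20.60 ✓; ∠FNL = 114.5° ✓; |NL| = 29.50 ✓; ∠(NL, LK) = 90.00° ✓; |LK| = 12.80 ✓; ∠LKJ = 148.0° ✓; |KJ| = 5.200 ✗.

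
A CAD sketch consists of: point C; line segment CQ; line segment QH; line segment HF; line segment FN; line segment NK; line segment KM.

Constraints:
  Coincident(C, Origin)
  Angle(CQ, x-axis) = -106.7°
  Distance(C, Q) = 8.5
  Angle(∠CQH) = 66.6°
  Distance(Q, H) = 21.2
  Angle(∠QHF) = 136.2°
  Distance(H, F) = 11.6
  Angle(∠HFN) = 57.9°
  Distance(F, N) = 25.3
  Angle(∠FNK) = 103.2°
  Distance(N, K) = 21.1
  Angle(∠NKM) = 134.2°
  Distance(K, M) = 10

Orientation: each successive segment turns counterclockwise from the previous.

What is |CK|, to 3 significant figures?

14.7

C is at the origin; CQ runs at -106.7° with length 8.5, so Q = (-2.44, -8.14). ∠CQH = 66.6° gives QH at 6.70° from the x-axis; with |QH| = 21.2, H = (18.6, -5.67). ∠QHF = 136.2° gives HF at 50.5° from the x-axis; with |HF| = 11.6, F = (26.0, 3.28). ∠HFN = 57.9° gives FN at 173° from the x-axis; with |FN| = 25.3, N = (0.902, 6.54). ∠FNK = 103.2° gives NK at -111° from the x-axis; with |NK| = 21.1, K = (-6.52, -13.2). Then |CK| = |K − C| = 14.7.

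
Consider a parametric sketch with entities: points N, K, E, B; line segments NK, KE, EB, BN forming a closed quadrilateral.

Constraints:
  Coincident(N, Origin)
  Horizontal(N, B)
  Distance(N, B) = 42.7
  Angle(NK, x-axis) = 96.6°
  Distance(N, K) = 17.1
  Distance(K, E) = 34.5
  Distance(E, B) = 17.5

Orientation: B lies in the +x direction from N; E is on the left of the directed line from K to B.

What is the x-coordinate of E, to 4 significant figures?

32.42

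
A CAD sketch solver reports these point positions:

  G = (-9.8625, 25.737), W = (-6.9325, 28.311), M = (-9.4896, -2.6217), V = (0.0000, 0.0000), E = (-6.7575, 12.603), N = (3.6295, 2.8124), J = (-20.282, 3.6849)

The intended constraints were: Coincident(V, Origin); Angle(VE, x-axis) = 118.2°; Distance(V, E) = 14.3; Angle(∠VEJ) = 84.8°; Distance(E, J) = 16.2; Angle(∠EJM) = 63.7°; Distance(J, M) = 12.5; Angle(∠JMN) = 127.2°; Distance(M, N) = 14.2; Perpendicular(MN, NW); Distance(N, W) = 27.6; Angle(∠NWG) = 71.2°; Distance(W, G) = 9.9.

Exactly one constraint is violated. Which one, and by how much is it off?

Distance(W, G) = 9.9 — off by 6.00.

V = (0.00, 0.00) ✓; VE at 118.2° ✓; |VE| = 14.30 ✓; ∠VEJ = 84.80° ✓; |EJ| = 16.20 ✓; ∠EJM = 63.70° ✓; |JM| = 12.50 ✓; ∠JMN = 127.2° ✓; |MN| = 14.20 ✓; ∠(MN, NW) = 90.00° ✓; |NW| = 27.60 ✓; ∠NWG = 71.20° ✓; |WG| = 3.900 ✗.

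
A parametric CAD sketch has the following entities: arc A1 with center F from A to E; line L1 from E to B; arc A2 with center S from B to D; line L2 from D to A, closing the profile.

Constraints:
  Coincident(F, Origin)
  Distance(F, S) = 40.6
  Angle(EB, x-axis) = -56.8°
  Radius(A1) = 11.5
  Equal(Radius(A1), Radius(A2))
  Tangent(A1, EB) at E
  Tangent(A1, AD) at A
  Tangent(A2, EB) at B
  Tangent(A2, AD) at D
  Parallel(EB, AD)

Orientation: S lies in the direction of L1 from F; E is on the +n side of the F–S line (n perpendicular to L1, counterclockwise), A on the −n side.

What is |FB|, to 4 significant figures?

42.20

The slot axis is L1's direction at -56.8°, so u = (cos -56.8°, sin -56.8°) = (0.5476, -0.8368) and n = (−sin -56.8°, cos -56.8°) = (0.8368, 0.5476). F is at the origin and S lies 40.6 along u from F, so S = 40.6·u = (22.23, -33.97). Tangency of A1 to both parallel lines with radius 11.5 puts E and A at F ± 11.5·n: E = (9.623, 6.297), A = (-9.623, -6.297). Equal radii place B and D the same way about S: B = S + 11.5·n = (31.85, -27.68), D = S − 11.5·n = (12.61, -40.27). Then |FB| = |B − F| = 42.20.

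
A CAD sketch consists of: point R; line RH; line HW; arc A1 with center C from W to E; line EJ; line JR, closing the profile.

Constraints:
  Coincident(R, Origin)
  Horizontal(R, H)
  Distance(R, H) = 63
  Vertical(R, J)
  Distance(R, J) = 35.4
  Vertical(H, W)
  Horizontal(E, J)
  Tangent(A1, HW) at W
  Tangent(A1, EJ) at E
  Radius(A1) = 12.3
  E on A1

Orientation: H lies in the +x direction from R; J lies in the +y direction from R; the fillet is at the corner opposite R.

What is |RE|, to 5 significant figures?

61.836

The virtual corner opposite R is at (63.000, 35.400). A1 meets HW tangentially, so CW is at right angles to HW and the tangent condition forces CE to be normal to EJ, with radius 12.3, so the center C sits 12.3 in from both sides at C = (50.700, 23.100). That places the tangent points at W = (63.000, 23.100) on HW and E = (50.700, 35.400) on EJ. Then |RE| = |E − R| = 61.836.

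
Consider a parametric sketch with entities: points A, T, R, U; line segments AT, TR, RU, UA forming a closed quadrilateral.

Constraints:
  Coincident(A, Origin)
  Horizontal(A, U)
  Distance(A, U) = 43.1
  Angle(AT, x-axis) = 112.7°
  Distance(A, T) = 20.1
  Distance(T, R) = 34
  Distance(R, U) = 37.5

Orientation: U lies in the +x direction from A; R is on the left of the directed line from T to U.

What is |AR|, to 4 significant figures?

39.66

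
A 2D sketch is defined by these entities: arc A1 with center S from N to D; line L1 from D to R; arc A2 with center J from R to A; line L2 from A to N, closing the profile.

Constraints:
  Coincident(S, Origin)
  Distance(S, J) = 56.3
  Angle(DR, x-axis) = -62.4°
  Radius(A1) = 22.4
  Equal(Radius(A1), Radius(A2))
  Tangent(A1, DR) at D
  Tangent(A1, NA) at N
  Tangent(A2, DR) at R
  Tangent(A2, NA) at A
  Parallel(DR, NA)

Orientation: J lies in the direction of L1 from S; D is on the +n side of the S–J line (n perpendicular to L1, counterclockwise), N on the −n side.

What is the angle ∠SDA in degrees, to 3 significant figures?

51.5°

Tangency of A1 to both parallel lines with radius 22.4 puts D and N at S ± 22.4·n: D = (19.9, 10.4), N = (-19.9, -10.4). Equal radii place R and A the same way about J: R = J + 22.4·n = (45.9, -39.5), A = J − 22.4·n = (6.23, -60.3). Then cos ∠SDA = DS·DA / (|DS||DA|), giving 51.5°.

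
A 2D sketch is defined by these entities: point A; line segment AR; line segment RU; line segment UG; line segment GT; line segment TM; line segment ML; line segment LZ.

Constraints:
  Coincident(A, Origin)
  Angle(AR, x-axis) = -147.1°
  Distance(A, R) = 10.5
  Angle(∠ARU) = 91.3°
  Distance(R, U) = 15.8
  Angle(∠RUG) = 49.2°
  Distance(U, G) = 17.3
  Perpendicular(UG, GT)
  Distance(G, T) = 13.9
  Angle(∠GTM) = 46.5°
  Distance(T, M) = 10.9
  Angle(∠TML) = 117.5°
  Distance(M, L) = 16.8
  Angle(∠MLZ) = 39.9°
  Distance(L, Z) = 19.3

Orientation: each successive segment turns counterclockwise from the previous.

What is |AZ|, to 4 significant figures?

4.301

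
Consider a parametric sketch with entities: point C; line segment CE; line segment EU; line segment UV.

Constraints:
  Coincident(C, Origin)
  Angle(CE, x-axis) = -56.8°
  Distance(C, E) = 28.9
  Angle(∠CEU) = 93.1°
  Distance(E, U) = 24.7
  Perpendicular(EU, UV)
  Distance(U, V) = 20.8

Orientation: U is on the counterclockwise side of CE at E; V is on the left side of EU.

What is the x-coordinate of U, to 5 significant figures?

37.194

C is at the origin; CE runs at -56.8° with length 28.9, so E = 28.9·(cos -56.8°, sin -56.8°) = (15.825, -24.182). ∠CEU = 93.1°, so EU runs at -56.8° + (180° − 93.1°) = 30.100° from the x-axis; with |EU| = 24.7, U = E + 24.7·(cos 30.100°, sin 30.100°) = (37.194, -11.795). So U.x = 37.194.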